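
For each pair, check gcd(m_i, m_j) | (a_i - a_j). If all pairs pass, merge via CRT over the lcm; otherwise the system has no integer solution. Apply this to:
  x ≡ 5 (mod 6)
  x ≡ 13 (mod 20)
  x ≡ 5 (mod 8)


Moduli 6, 20, 8 are not pairwise coprime, so CRT works modulo lcm(m_i) when all pairwise compatibility conditions hold.
Pairwise compatibility: gcd(m_i, m_j) must divide a_i - a_j for every pair.
Merge one congruence at a time:
  Start: x ≡ 5 (mod 6).
  Combine with x ≡ 13 (mod 20): gcd(6, 20) = 2; 13 - 5 = 8, which IS divisible by 2, so compatible.
    Write x = 5 + 6·t and substitute into x ≡ 13 (mod 20): 6·t ≡ 13 − 5 = 8 (mod 20).
    Divide the congruence (and modulus) by g = 2: 3·t ≡ 4 (mod 10).
    The inverse of 3 mod 10 is 7 (since 3·7 = 21 = 2·10 + 1), so t ≡ 7·4 = 28 ≡ 8 (mod 10).
    Then x = 5 + 6·8 = 53, valid modulo lcm(6, 20) = 60: x ≡ 53 (mod 60).
  Combine with x ≡ 5 (mod 8): gcd(60, 8) = 4; 5 - 53 = -48, which IS divisible by 4, so compatible.
    Write x = 53 + 60·t and substitute into x ≡ 5 (mod 8): 60·t ≡ 5 − 53 = -48 (mod 8).
    Divide the congruence (and modulus) by g = 4: 15·t ≡ -12 (mod 2).
    Reduce coefficients mod 2: 1·t ≡ 0 (mod 2).
    So t ≡ 0 (mod 2).
    Then x = 53 + 60·0 = 53, valid modulo lcm(60, 8) = 120: x ≡ 53 (mod 120).
Verify: 53 mod 6 = 5, 53 mod 20 = 13, 53 mod 8 = 5.

x ≡ 53 (mod 120).


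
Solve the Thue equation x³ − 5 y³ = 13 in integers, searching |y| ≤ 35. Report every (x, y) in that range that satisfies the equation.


The equation is x³ - 5y³ = 13. For fixed y, x³ = 5·y³ + 13, so a solution requires the RHS to be a perfect cube.
Strategy: iterate y from -35 to 35, compute RHS = 5·y³ + 13, and check whether it is a (positive or negative) perfect cube.
Check small values of y:
  y = 0: RHS = 13 is not a perfect cube.
  y = 1: RHS = 18 is not a perfect cube.
  y = -1: RHS = 8 = (2)³ ⇒ x = 2 works.
  y = 2: RHS = 53 is not a perfect cube.
  y = -2: RHS = -27 = (-3)³ ⇒ x = -3 works.
  y = 3: RHS = 148 is not a perfect cube.
  y = -3: RHS = -122 is not a perfect cube.
Continuing, at y = 7: RHS = 1728 = (12)³ ⇒ x = 12 works.
Searching the remaining y in |y| ≤ 35 finds no further solutions.
Collected solutions: (2, -1), (-3, -2), (12, 7).

Solutions (with |y| ≤ 35): (2, -1), (-3, -2), (12, 7).


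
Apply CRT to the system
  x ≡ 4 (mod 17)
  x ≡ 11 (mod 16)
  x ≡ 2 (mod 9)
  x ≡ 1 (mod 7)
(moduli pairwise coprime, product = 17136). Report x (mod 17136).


Product of moduli M = 17 · 16 · 9 · 7 = 17136.
Merge one congruence at a time:
  Start: x ≡ 4 (mod 17).
  Combine with x ≡ 11 (mod 16); new modulus lcm = 272.
    Write x = 4 + 17·t and substitute into x ≡ 11 (mod 16): 17·t ≡ 11 − 4 = 7 (mod 16).
    Reduce coefficients mod 16: 1·t ≡ 7 (mod 16).
    So t ≡ 7 (mod 16).
    Then x = 4 + 17·7 = 123, valid modulo lcm(17, 16) = 272: x ≡ 123 (mod 272).
  Combine with x ≡ 2 (mod 9); new modulus lcm = 2448.
    Write x = 123 + 272·t and substitute into x ≡ 2 (mod 9): 272·t ≡ 2 − 123 = -121 (mod 9).
    Reduce coefficients mod 9: 2·t ≡ 5 (mod 9).
    The inverse of 2 mod 9 is 5 (since 2·5 = 10 = 1·9 + 1), so t ≡ 5·5 = 25 ≡ 7 (mod 9).
    Then x = 123 + 272·7 = 2027, valid modulo lcm(272, 9) = 2448: x ≡ 2027 (mod 2448).
  Combine with x ≡ 1 (mod 7); new modulus lcm = 17136.
    Write x = 2027 + 2448·t and substitute into x ≡ 1 (mod 7): 2448·t ≡ 1 − 2027 = -2026 (mod 7).
    Reduce coefficients mod 7: 5·t ≡ 4 (mod 7).
    The inverse of 5 mod 7 is 3 (since 5·3 = 15 = 2·7 + 1), so t ≡ 3·4 = 12 ≡ 5 (mod 7).
    Then x = 2027 + 2448·5 = 14267, valid modulo lcm(2448, 7) = 17136: x ≡ 14267 (mod 17136).
Verify against each original: 14267 mod 17 = 4, 14267 mod 16 = 11, 14267 mod 9 = 2, 14267 mod 7 = 1.

x ≡ 14267 (mod 17136).


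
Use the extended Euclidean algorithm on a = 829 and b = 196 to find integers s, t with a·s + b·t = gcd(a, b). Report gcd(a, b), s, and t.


Euclidean algorithm on (829, 196) — divide until remainder is 0:
  829 = 4 · 196 + 45
  196 = 4 · 45 + 16
  45 = 2 · 16 + 13
  16 = 1 · 13 + 3
  13 = 4 · 3 + 1
  3 = 3 · 1 + 0
gcd(829, 196) = 1.
Track Bezout coefficients alongside the remainders: start with r₀ = 829 = a·1 + b·0 (s = 1, t = 0) and r₁ = 196 = a·0 + b·1 (s = 0, t = 1); each new remainder r_{k+1} = r_{k-1} − q_k·r_k inherits s_{k+1} = s_{k-1} − q_k·s_k, t_{k+1} = t_{k-1} − q_k·t_k, so r_k = a·s_k + b·t_k at every step:
  q = 4: r = 45, s = 1 − 4·0 = 1, t = 0 − 4·1 = -4  (check: 829·1 + 196·(-4) = 45)
  q = 4: r = 16, s = 0 − 4·1 = -4, t = 1 − 4·(-4) = 17  (check: 829·(-4) + 196·17 = 16)
  q = 2: r = 13, s = 1 − 2·(-4) = 9, t = -4 − 2·17 = -38  (check: 829·9 + 196·(-38) = 13)
  q = 1: r = 3, s = -4 − 1·9 = -13, t = 17 − 1·(-38) = 55  (check: 829·(-13) + 196·55 = 3)
  q = 4: r = 1, s = 9 − 4·(-13) = 61, t = -38 − 4·55 = -258  (check: 829·61 + 196·(-258) = 1)
The row with r = 1 (the gcd) gives the Bezout coefficients s = 61, t = -258.
Result: 829 · (61) + 196 · (-258) = 1.

gcd(829, 196) = 1; s = 61, t = -258 (check: 829·61 + 196·(-258) = 1).


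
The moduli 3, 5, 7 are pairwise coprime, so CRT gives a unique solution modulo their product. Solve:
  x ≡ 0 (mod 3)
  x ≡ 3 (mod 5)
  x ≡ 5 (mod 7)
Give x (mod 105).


Moduli 3, 5, 7 are pairwise coprime; by CRT there is a unique solution modulo M = 3 · 5 · 7 = 105.
Solve pairwise, accumulating the modulus:
  Start with x ≡ 0 (mod 3).
  Combine with x ≡ 3 (mod 5): since gcd(3, 5) = 1, we get a unique residue mod 15.
    Write x = 0 + 3·t and substitute into x ≡ 3 (mod 5): 3·t ≡ 3 − 0 = 3 (mod 5).
    The inverse of 3 mod 5 is 2 (since 3·2 = 6 = 1·5 + 1), so t ≡ 2·3 = 6 ≡ 1 (mod 5).
    Then x = 0 + 3·1 = 3, valid modulo lcm(3, 5) = 15: x ≡ 3 (mod 15).
  Combine with x ≡ 5 (mod 7): since gcd(15, 7) = 1, we get a unique residue mod 105.
    Write x = 3 + 15·t and substitute into x ≡ 5 (mod 7): 15·t ≡ 5 − 3 = 2 (mod 7).
    Reduce coefficients mod 7: 1·t ≡ 2 (mod 7).
    So t ≡ 2 (mod 7).
    Then x = 3 + 15·2 = 33, valid modulo lcm(15, 7) = 105: x ≡ 33 (mod 105).
Verify: 33 mod 3 = 0 ✓, 33 mod 5 = 3 ✓, 33 mod 7 = 5 ✓.

x ≡ 33 (mod 105).


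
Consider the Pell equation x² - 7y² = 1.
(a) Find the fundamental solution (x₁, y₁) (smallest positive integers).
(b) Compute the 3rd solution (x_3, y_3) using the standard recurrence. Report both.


Step 1: Find the fundamental solution (x₁, y₁) of x² - 7y² = 1.
  Expand √7 as a continued fraction. a₀ = ⌊√7⌋ = 2; iterate m_{k+1} = d_k·a_k − m_k, d_{k+1} = (7 − m_{k+1}²)/d_k, a_{k+1} = ⌊(a₀ + m_{k+1})/d_{k+1}⌋ (starting m₀ = 0, d₀ = 1), with convergents p_k = a_k·p_{k-1} + p_{k-2}, q_k = a_k·q_{k-1} + q_{k-2} (p₋₁ = 1, q₋₁ = 0):
  k = 0: a₀ = 2; p₀/q₀ = 2/1; p₀² − 7·q₀² = 4 − 7 = -3.
  k = 1: m = 2, d = 3, a = ⌊(2 + 2)/3⌋ = 1; p/q = (1·2 + 1)/(1·1 + 0) = 3/1; p² − 7·q² = 9 − 7 = 2.
  k = 2: m = 1, d = 2, a = ⌊(2 + 1)/2⌋ = 1; p/q = (1·3 + 2)/(1·1 + 1) = 5/2; p² − 7·q² = 25 − 28 = -3.
  k = 3: m = 1, d = 3, a = ⌊(2 + 1)/3⌋ = 1; p/q = (1·5 + 3)/(1·2 + 1) = 8/3; p² − 7·q² = 64 − 63 = 1.
  The first convergent with p² − 7·q² = 1 gives the fundamental solution (x₁, y₁) = (8, 3).
Step 2: Apply the recurrence (x_{n+1}, y_{n+1}) = (x₁x_n + 7y₁y_n, x₁y_n + y₁x_n) repeatedly.
  From (x_1, y_1) = (8, 3): x_2 = 8·8 + 7·3·3 = 127; y_2 = 8·3 + 3·8 = 48.
  From (x_2, y_2) = (127, 48): x_3 = 8·127 + 7·3·48 = 2024; y_3 = 8·48 + 3·127 = 765.
Step 3: Verify x_3² - 7·y_3² = 4096576 - 4096575 = 1 (should be 1). ✓

(x_1, y_1) = (8, 3); (x_3, y_3) = (2024, 765).


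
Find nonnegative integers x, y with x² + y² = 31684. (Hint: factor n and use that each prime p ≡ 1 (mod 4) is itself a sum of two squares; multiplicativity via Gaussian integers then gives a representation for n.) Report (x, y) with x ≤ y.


Step 1: Factor n = 31684 = 2^2 · 89^2.
Step 2: Check the mod-4 condition on each prime factor: 2 = 2 (special); 89 ≡ 1 (mod 4), exponent 2.
All primes ≡ 3 (mod 4) appear to even exponent (or don't appear), so by the two-squares theorem n IS expressible as a sum of two squares.
Step 3: Build a representation. Group n = k² · m with k = 2 and m = 89 · 89 = 7921 (a product of primes ≡ 1 (mod 4)); a representation of m scales to one of n via (k·x)² + (k·y)² = k²(x² + y²). Each prime p ≡ 1 (mod 4) is itself a sum of two squares; find a² by testing p − a² for a perfect square:
  89: 89 − 1² = 88, 89 − 2² = 85, 89 − 3² = 80, 89 − 4² = 73, 89 − 5² = 64 = 8² ⇒ 89 = 5² + 8².
  Combine using the Brahmagupta–Fibonacci identity (a² + b²)(c² + d²) = (ac − bd)² + (ad + bc)² = (ac + bd)² + (ad − bc)²:
  89 · 89 = 7921: from (5² + 8²)(5² + 8²), take (5·5 − 8·8, 5·8 + 8·5) = (25 − 64, 40 + 40) = (-39, 80); dropping signs (only squares matter) gives (39, 80); check 39² + 80² = 1521 + 6400 = 7921 ✓.
  Scale by k = 2: (2·39, 2·80) = (78, 160).
Step 4: Order so x ≤ y and verify: 78² + 160² = 6084 + 25600 = 31684 = n. ✓

n = 31684 = 78² + 160² (one valid representation with x ≤ y).


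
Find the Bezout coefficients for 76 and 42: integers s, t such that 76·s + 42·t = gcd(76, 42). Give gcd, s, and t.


Euclidean algorithm on (76, 42) — divide until remainder is 0:
  76 = 1 · 42 + 34
  42 = 1 · 34 + 8
  34 = 4 · 8 + 2
  8 = 4 · 2 + 0
gcd(76, 42) = 2.
Track Bezout coefficients alongside the remainders: start with r₀ = 76 = a·1 + b·0 (s = 1, t = 0) and r₁ = 42 = a·0 + b·1 (s = 0, t = 1); each new remainder r_{k+1} = r_{k-1} − q_k·r_k inherits s_{k+1} = s_{k-1} − q_k·s_k, t_{k+1} = t_{k-1} − q_k·t_k, so r_k = a·s_k + b·t_k at every step:
  q = 1: r = 34, s = 1 − 1·0 = 1, t = 0 − 1·1 = -1  (check: 76·1 + 42·(-1) = 34)
  q = 1: r = 8, s = 0 − 1·1 = -1, t = 1 − 1·(-1) = 2  (check: 76·(-1) + 42·2 = 8)
  q = 4: r = 2, s = 1 − 4·(-1) = 5, t = -1 − 4·2 = -9  (check: 76·5 + 42·(-9) = 2)
The row with r = 2 (the gcd) gives the Bezout coefficients s = 5, t = -9.
Result: 76 · (5) + 42 · (-9) = 2.

gcd(76, 42) = 2; s = 5, t = -9 (check: 76·5 + 42·(-9) = 2).


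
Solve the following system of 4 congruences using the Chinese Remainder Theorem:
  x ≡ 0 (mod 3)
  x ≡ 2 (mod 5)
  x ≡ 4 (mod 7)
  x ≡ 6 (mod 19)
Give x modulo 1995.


Product of moduli M = 3 · 5 · 7 · 19 = 1995.
Merge one congruence at a time:
  Start: x ≡ 0 (mod 3).
  Combine with x ≡ 2 (mod 5); new modulus lcm = 15.
    Write x = 0 + 3·t and substitute into x ≡ 2 (mod 5): 3·t ≡ 2 − 0 = 2 (mod 5).
    The inverse of 3 mod 5 is 2 (since 3·2 = 6 = 1·5 + 1), so t ≡ 2·2 = 4 ≡ 4 (mod 5).
    Then x = 0 + 3·4 = 12, valid modulo lcm(3, 5) = 15: x ≡ 12 (mod 15).
  Combine with x ≡ 4 (mod 7); new modulus lcm = 105.
    Write x = 12 + 15·t and substitute into x ≡ 4 (mod 7): 15·t ≡ 4 − 12 = -8 (mod 7).
    Reduce coefficients mod 7: 1·t ≡ 6 (mod 7).
    So t ≡ 6 (mod 7).
    Then x = 12 + 15·6 = 102, valid modulo lcm(15, 7) = 105: x ≡ 102 (mod 105).
  Combine with x ≡ 6 (mod 19); new modulus lcm = 1995.
    Write x = 102 + 105·t and substitute into x ≡ 6 (mod 19): 105·t ≡ 6 − 102 = -96 (mod 19).
    Reduce coefficients mod 19: 10·t ≡ 18 (mod 19).
    The inverse of 10 mod 19 is 2 (since 10·2 = 20 = 1·19 + 1), so t ≡ 2·18 = 36 ≡ 17 (mod 19).
    Then x = 102 + 105·17 = 1887, valid modulo lcm(105, 19) = 1995: x ≡ 1887 (mod 1995).
Verify against each original: 1887 mod 3 = 0, 1887 mod 5 = 2, 1887 mod 7 = 4, 1887 mod 19 = 6.

x ≡ 1887 (mod 1995).


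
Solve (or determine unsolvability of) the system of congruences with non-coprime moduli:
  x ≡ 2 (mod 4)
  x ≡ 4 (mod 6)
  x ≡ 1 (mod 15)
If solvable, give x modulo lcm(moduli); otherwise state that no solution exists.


Moduli 4, 6, 15 are not pairwise coprime, so CRT works modulo lcm(m_i) when all pairwise compatibility conditions hold.
Pairwise compatibility: gcd(m_i, m_j) must divide a_i - a_j for every pair.
Merge one congruence at a time:
  Start: x ≡ 2 (mod 4).
  Combine with x ≡ 4 (mod 6): gcd(4, 6) = 2; 4 - 2 = 2, which IS divisible by 2, so compatible.
    Write x = 2 + 4·t and substitute into x ≡ 4 (mod 6): 4·t ≡ 4 − 2 = 2 (mod 6).
    Divide the congruence (and modulus) by g = 2: 2·t ≡ 1 (mod 3).
    The inverse of 2 mod 3 is 2 (since 2·2 = 4 = 1·3 + 1), so t ≡ 2·1 = 2 ≡ 2 (mod 3).
    Then x = 2 + 4·2 = 10, valid modulo lcm(4, 6) = 12: x ≡ 10 (mod 12).
  Combine with x ≡ 1 (mod 15): gcd(12, 15) = 3; 1 - 10 = -9, which IS divisible by 3, so compatible.
    Write x = 10 + 12·t and substitute into x ≡ 1 (mod 15): 12·t ≡ 1 − 10 = -9 (mod 15).
    Divide the congruence (and modulus) by g = 3: 4·t ≡ -3 (mod 5).
    Reduce coefficients mod 5: 4·t ≡ 2 (mod 5).
    The inverse of 4 mod 5 is 4 (since 4·4 = 16 = 3·5 + 1), so t ≡ 4·2 = 8 ≡ 3 (mod 5).
    Then x = 10 + 12·3 = 46, valid modulo lcm(12, 15) = 60: x ≡ 46 (mod 60).
Verify: 46 mod 4 = 2, 46 mod 6 = 4, 46 mod 15 = 1.

x ≡ 46 (mod 60).


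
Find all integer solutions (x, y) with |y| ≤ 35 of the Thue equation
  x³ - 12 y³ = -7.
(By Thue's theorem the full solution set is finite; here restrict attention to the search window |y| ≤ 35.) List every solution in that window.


The equation is x³ - 12y³ = -7. For fixed y, x³ = 12·y³ − 7, so a solution requires the RHS to be a perfect cube.
Strategy: iterate y from -35 to 35, compute RHS = 12·y³ − 7, and check whether it is a (positive or negative) perfect cube.
Check small values of y:
  y = 0: RHS = -7 is not a perfect cube.
  y = 1: RHS = 5 is not a perfect cube.
  y = -1: RHS = -19 is not a perfect cube.
  y = 2: RHS = 89 is not a perfect cube.
  y = -2: RHS = -103 is not a perfect cube.
  y = 3: RHS = 317 is not a perfect cube.
  y = -3: RHS = -331 is not a perfect cube.
Continuing the search up to |y| = 35 finds no solutions either.
No (x, y) in the scanned range satisfies the equation.

No integer solutions with |y| ≤ 35.


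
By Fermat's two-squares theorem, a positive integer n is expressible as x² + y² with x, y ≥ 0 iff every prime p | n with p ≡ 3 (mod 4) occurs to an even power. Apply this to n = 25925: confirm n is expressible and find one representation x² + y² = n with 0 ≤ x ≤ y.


Step 1: Factor n = 25925 = 5^2 · 17 · 61.
Step 2: Check the mod-4 condition on each prime factor: 5 ≡ 1 (mod 4), exponent 2; 17 ≡ 1 (mod 4), exponent 1; 61 ≡ 1 (mod 4), exponent 1.
All primes ≡ 3 (mod 4) appear to even exponent (or don't appear), so by the two-squares theorem n IS expressible as a sum of two squares.
Step 3: Build a representation. Group n = k² · m with k = 5 and m = 17 · 61 = 1037 (a product of primes ≡ 1 (mod 4)); a representation of m scales to one of n via (k·x)² + (k·y)² = k²(x² + y²). Each prime p ≡ 1 (mod 4) is itself a sum of two squares; find a² by testing p − a² for a perfect square:
  17: 17 − 1² = 16 = 4² ⇒ 17 = 1² + 4².
  61: 61 − 1² = 60, 61 − 2² = 57, 61 − 3² = 52, 61 − 4² = 45, 61 − 5² = 36 = 6² ⇒ 61 = 5² + 6².
  Combine using the Brahmagupta–Fibonacci identity (a² + b²)(c² + d²) = (ac − bd)² + (ad + bc)² = (ac + bd)² + (ad − bc)²:
  17 · 61 = 1037: from (1² + 4²)(5² + 6²), take (1·5 − 4·6, 1·6 + 4·5) = (5 − 24, 6 + 20) = (-19, 26); dropping signs (only squares matter) gives (19, 26); check 19² + 26² = 361 + 676 = 1037 ✓.
  Scale by k = 5: (5·19, 5·26) = (95, 130).
Step 4: Order so x ≤ y and verify: 95² + 130² = 9025 + 16900 = 25925 = n. ✓

n = 25925 = 95² + 130² (one valid representation with x ≤ y).


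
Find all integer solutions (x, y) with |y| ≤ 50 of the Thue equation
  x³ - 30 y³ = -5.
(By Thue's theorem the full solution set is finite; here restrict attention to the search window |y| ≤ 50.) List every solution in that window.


The equation is x³ - 30y³ = -5. For fixed y, x³ = 30·y³ − 5, so a solution requires the RHS to be a perfect cube.
Strategy: iterate y from -50 to 50, compute RHS = 30·y³ − 5, and check whether it is a (positive or negative) perfect cube.
Check small values of y:
  y = 0: RHS = -5 is not a perfect cube.
  y = 1: RHS = 25 is not a perfect cube.
  y = -1: RHS = -35 is not a perfect cube.
  y = 2: RHS = 235 is not a perfect cube.
  y = -2: RHS = -245 is not a perfect cube.
  y = 3: RHS = 805 is not a perfect cube.
  y = -3: RHS = -815 is not a perfect cube.
Continuing the search up to |y| = 50 finds no solutions either.
No (x, y) in the scanned range satisfies the equation.

No integer solutions with |y| ≤ 50.


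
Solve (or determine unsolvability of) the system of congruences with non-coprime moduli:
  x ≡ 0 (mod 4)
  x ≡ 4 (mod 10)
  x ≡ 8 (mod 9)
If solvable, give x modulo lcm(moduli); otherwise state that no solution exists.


Moduli 4, 10, 9 are not pairwise coprime, so CRT works modulo lcm(m_i) when all pairwise compatibility conditions hold.
Pairwise compatibility: gcd(m_i, m_j) must divide a_i - a_j for every pair.
Merge one congruence at a time:
  Start: x ≡ 0 (mod 4).
  Combine with x ≡ 4 (mod 10): gcd(4, 10) = 2; 4 - 0 = 4, which IS divisible by 2, so compatible.
    Write x = 0 + 4·t and substitute into x ≡ 4 (mod 10): 4·t ≡ 4 − 0 = 4 (mod 10).
    Divide the congruence (and modulus) by g = 2: 2·t ≡ 2 (mod 5).
    The inverse of 2 mod 5 is 3 (since 2·3 = 6 = 1·5 + 1), so t ≡ 3·2 = 6 ≡ 1 (mod 5).
    Then x = 0 + 4·1 = 4, valid modulo lcm(4, 10) = 20: x ≡ 4 (mod 20).
  Combine with x ≡ 8 (mod 9): gcd(20, 9) = 1; 8 - 4 = 4, which IS divisible by 1, so compatible.
    Write x = 4 + 20·t and substitute into x ≡ 8 (mod 9): 20·t ≡ 8 − 4 = 4 (mod 9).
    Reduce coefficients mod 9: 2·t ≡ 4 (mod 9).
    The inverse of 2 mod 9 is 5 (since 2·5 = 10 = 1·9 + 1), so t ≡ 5·4 = 20 ≡ 2 (mod 9).
    Then x = 4 + 20·2 = 44, valid modulo lcm(20, 9) = 180: x ≡ 44 (mod 180).
Verify: 44 mod 4 = 0, 44 mod 10 = 4, 44 mod 9 = 8.

x ≡ 44 (mod 180).


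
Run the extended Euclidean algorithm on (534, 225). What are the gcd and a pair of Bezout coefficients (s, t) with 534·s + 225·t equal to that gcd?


Euclidean algorithm on (534, 225) — divide until remainder is 0:
  534 = 2 · 225 + 84
  225 = 2 · 84 + 57
  84 = 1 · 57 + 27
  57 = 2 · 27 + 3
  27 = 9 · 3 + 0
gcd(534, 225) = 3.
Track Bezout coefficients alongside the remainders: start with r₀ = 534 = a·1 + b·0 (s = 1, t = 0) and r₁ = 225 = a·0 + b·1 (s = 0, t = 1); each new remainder r_{k+1} = r_{k-1} − q_k·r_k inherits s_{k+1} = s_{k-1} − q_k·s_k, t_{k+1} = t_{k-1} − q_k·t_k, so r_k = a·s_k + b·t_k at every step:
  q = 2: r = 84, s = 1 − 2·0 = 1, t = 0 − 2·1 = -2  (check: 534·1 + 225·(-2) = 84)
  q = 2: r = 57, s = 0 − 2·1 = -2, t = 1 − 2·(-2) = 5  (check: 534·(-2) + 225·5 = 57)
  q = 1: r = 27, s = 1 − 1·(-2) = 3, t = -2 − 1·5 = -7  (check: 534·3 + 225·(-7) = 27)
  q = 2: r = 3, s = -2 − 2·3 = -8, t = 5 − 2·(-7) = 19  (check: 534·(-8) + 225·19 = 3)
The row with r = 3 (the gcd) gives the Bezout coefficients s = -8, t = 19.
Result: 534 · (-8) + 225 · (19) = 3.

gcd(534, 225) = 3; s = -8, t = 19 (check: 534·(-8) + 225·19 = 3).


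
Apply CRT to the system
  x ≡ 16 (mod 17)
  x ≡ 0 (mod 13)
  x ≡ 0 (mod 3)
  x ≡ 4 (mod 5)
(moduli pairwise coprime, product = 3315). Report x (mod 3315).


Product of moduli M = 17 · 13 · 3 · 5 = 3315.
Merge one congruence at a time:
  Start: x ≡ 16 (mod 17).
  Combine with x ≡ 0 (mod 13); new modulus lcm = 221.
    Write x = 16 + 17·t and substitute into x ≡ 0 (mod 13): 17·t ≡ 0 − 16 = -16 (mod 13).
    Reduce coefficients mod 13: 4·t ≡ 10 (mod 13).
    The inverse of 4 mod 13 is 10 (since 4·10 = 40 = 3·13 + 1), so t ≡ 10·10 = 100 ≡ 9 (mod 13).
    Then x = 16 + 17·9 = 169, valid modulo lcm(17, 13) = 221: x ≡ 169 (mod 221).
  Combine with x ≡ 0 (mod 3); new modulus lcm = 663.
    Write x = 169 + 221·t and substitute into x ≡ 0 (mod 3): 221·t ≡ 0 − 169 = -169 (mod 3).
    Reduce coefficients mod 3: 2·t ≡ 2 (mod 3).
    The inverse of 2 mod 3 is 2 (since 2·2 = 4 = 1·3 + 1), so t ≡ 2·2 = 4 ≡ 1 (mod 3).
    Then x = 169 + 221·1 = 390, valid modulo lcm(221, 3) = 663: x ≡ 390 (mod 663).
  Combine with x ≡ 4 (mod 5); new modulus lcm = 3315.
    Write x = 390 + 663·t and substitute into x ≡ 4 (mod 5): 663·t ≡ 4 − 390 = -386 (mod 5).
    Reduce coefficients mod 5: 3·t ≡ 4 (mod 5).
    The inverse of 3 mod 5 is 2 (since 3·2 = 6 = 1·5 + 1), so t ≡ 2·4 = 8 ≡ 3 (mod 5).
    Then x = 390 + 663·3 = 2379, valid modulo lcm(663, 5) = 3315: x ≡ 2379 (mod 3315).
Verify against each original: 2379 mod 17 = 16, 2379 mod 13 = 0, 2379 mod 3 = 0, 2379 mod 5 = 4.

x ≡ 2379 (mod 3315).


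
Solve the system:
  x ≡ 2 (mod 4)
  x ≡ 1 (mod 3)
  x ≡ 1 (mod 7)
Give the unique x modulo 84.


Moduli 4, 3, 7 are pairwise coprime; by CRT there is a unique solution modulo M = 4 · 3 · 7 = 84.
Solve pairwise, accumulating the modulus:
  Start with x ≡ 2 (mod 4).
  Combine with x ≡ 1 (mod 3): since gcd(4, 3) = 1, we get a unique residue mod 12.
    Write x = 2 + 4·t and substitute into x ≡ 1 (mod 3): 4·t ≡ 1 − 2 = -1 (mod 3).
    Reduce coefficients mod 3: 1·t ≡ 2 (mod 3).
    So t ≡ 2 (mod 3).
    Then x = 2 + 4·2 = 10, valid modulo lcm(4, 3) = 12: x ≡ 10 (mod 12).
  Combine with x ≡ 1 (mod 7): since gcd(12, 7) = 1, we get a unique residue mod 84.
    Write x = 10 + 12·t and substitute into x ≡ 1 (mod 7): 12·t ≡ 1 − 10 = -9 (mod 7).
    Reduce coefficients mod 7: 5·t ≡ 5 (mod 7).
    The inverse of 5 mod 7 is 3 (since 5·3 = 15 = 2·7 + 1), so t ≡ 3·5 = 15 ≡ 1 (mod 7).
    Then x = 10 + 12·1 = 22, valid modulo lcm(12, 7) = 84: x ≡ 22 (mod 84).
Verify: 22 mod 4 = 2 ✓, 22 mod 3 = 1 ✓, 22 mod 7 = 1 ✓.

x ≡ 22 (mod 84).


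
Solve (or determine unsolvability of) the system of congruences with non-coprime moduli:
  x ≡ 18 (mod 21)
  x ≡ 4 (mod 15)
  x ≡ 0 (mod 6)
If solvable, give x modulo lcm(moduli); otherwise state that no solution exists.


Moduli 21, 15, 6 are not pairwise coprime, so CRT works modulo lcm(m_i) when all pairwise compatibility conditions hold.
Pairwise compatibility: gcd(m_i, m_j) must divide a_i - a_j for every pair.
Merge one congruence at a time:
  Start: x ≡ 18 (mod 21).
  Combine with x ≡ 4 (mod 15): gcd(21, 15) = 3, and 4 - 18 = -14 is NOT divisible by 3.
    ⇒ system is inconsistent (no integer solution).

No solution (the system is inconsistent).


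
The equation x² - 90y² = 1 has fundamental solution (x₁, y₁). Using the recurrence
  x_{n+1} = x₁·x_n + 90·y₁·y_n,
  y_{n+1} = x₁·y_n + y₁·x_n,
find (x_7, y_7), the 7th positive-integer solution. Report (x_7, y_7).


Step 1: Find the fundamental solution (x₁, y₁) of x² - 90y² = 1.
  Expand √90 as a continued fraction. a₀ = ⌊√90⌋ = 9; iterate m_{k+1} = d_k·a_k − m_k, d_{k+1} = (90 − m_{k+1}²)/d_k, a_{k+1} = ⌊(a₀ + m_{k+1})/d_{k+1}⌋ (starting m₀ = 0, d₀ = 1), with convergents p_k = a_k·p_{k-1} + p_{k-2}, q_k = a_k·q_{k-1} + q_{k-2} (p₋₁ = 1, q₋₁ = 0):
  k = 0: a₀ = 9; p₀/q₀ = 9/1; p₀² − 90·q₀² = 81 − 90 = -9.
  k = 1: m = 9, d = 9, a = ⌊(9 + 9)/9⌋ = 2; p/q = (2·9 + 1)/(2·1 + 0) = 19/2; p² − 90·q² = 361 − 360 = 1.
  The first convergent with p² − 90·q² = 1 gives the fundamental solution (x₁, y₁) = (19, 2).
Step 2: Apply the recurrence (x_{n+1}, y_{n+1}) = (x₁x_n + 90y₁y_n, x₁y_n + y₁x_n) repeatedly.
  From (x_1, y_1) = (19, 2): x_2 = 19·19 + 90·2·2 = 721; y_2 = 19·2 + 2·19 = 76.
  From (x_2, y_2) = (721, 76): x_3 = 19·721 + 90·2·76 = 27379; y_3 = 19·76 + 2·721 = 2886.
  From (x_3, y_3) = (27379, 2886): x_4 = 19·27379 + 90·2·2886 = 1039681; y_4 = 19·2886 + 2·27379 = 109592.
  From (x_4, y_4) = (1039681, 109592): x_5 = 19·1039681 + 90·2·109592 = 39480499; y_5 = 19·109592 + 2·1039681 = 4161610.
  From (x_5, y_5) = (39480499, 4161610): x_6 = 19·39480499 + 90·2·4161610 = 1499219281; y_6 = 19·4161610 + 2·39480499 = 158031588.
  From (x_6, y_6) = (1499219281, 158031588): x_7 = 19·1499219281 + 90·2·158031588 = 56930852179; y_7 = 19·158031588 + 2·1499219281 = 6001038734.
Step 3: Verify x_7² - 90·y_7² = 3241121929827149048041 - 3241121929827149048040 = 1 (should be 1). ✓

(x_1, y_1) = (19, 2); (x_7, y_7) = (56930852179, 6001038734).


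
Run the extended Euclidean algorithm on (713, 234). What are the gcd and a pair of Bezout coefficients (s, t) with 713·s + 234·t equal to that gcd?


Euclidean algorithm on (713, 234) — divide until remainder is 0:
  713 = 3 · 234 + 11
  234 = 21 · 11 + 3
  11 = 3 · 3 + 2
  3 = 1 · 2 + 1
  2 = 2 · 1 + 0
gcd(713, 234) = 1.
Track Bezout coefficients alongside the remainders: start with r₀ = 713 = a·1 + b·0 (s = 1, t = 0) and r₁ = 234 = a·0 + b·1 (s = 0, t = 1); each new remainder r_{k+1} = r_{k-1} − q_k·r_k inherits s_{k+1} = s_{k-1} − q_k·s_k, t_{k+1} = t_{k-1} − q_k·t_k, so r_k = a·s_k + b·t_k at every step:
  q = 3: r = 11, s = 1 − 3·0 = 1, t = 0 − 3·1 = -3  (check: 713·1 + 234·(-3) = 11)
  q = 21: r = 3, s = 0 − 21·1 = -21, t = 1 − 21·(-3) = 64  (check: 713·(-21) + 234·64 = 3)
  q = 3: r = 2, s = 1 − 3·(-21) = 64, t = -3 − 3·64 = -195  (check: 713·64 + 234·(-195) = 2)
  q = 1: r = 1, s = -21 − 1·64 = -85, t = 64 − 1·(-195) = 259  (check: 713·(-85) + 234·259 = 1)
The row with r = 1 (the gcd) gives the Bezout coefficients s = -85, t = 259.
Result: 713 · (-85) + 234 · (259) = 1.

gcd(713, 234) = 1; s = -85, t = 259 (check: 713·(-85) + 234·259 = 1).


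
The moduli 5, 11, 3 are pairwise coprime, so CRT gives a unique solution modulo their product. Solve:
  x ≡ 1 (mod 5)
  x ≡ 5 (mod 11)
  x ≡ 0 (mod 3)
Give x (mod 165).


Moduli 5, 11, 3 are pairwise coprime; by CRT there is a unique solution modulo M = 5 · 11 · 3 = 165.
Solve pairwise, accumulating the modulus:
  Start with x ≡ 1 (mod 5).
  Combine with x ≡ 5 (mod 11): since gcd(5, 11) = 1, we get a unique residue mod 55.
    Write x = 1 + 5·t and substitute into x ≡ 5 (mod 11): 5·t ≡ 5 − 1 = 4 (mod 11).
    The inverse of 5 mod 11 is 9 (since 5·9 = 45 = 4·11 + 1), so t ≡ 9·4 = 36 ≡ 3 (mod 11).
    Then x = 1 + 5·3 = 16, valid modulo lcm(5, 11) = 55: x ≡ 16 (mod 55).
  Combine with x ≡ 0 (mod 3): since gcd(55, 3) = 1, we get a unique residue mod 165.
    Write x = 16 + 55·t and substitute into x ≡ 0 (mod 3): 55·t ≡ 0 − 16 = -16 (mod 3).
    Reduce coefficients mod 3: 1·t ≡ 2 (mod 3).
    So t ≡ 2 (mod 3).
    Then x = 16 + 55·2 = 126, valid modulo lcm(55, 3) = 165: x ≡ 126 (mod 165).
Verify: 126 mod 5 = 1 ✓, 126 mod 11 = 5 ✓, 126 mod 3 = 0 ✓.

x ≡ 126 (mod 165).


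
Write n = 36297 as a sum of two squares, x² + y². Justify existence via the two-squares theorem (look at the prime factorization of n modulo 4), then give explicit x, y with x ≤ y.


Step 1: Factor n = 36297 = 3^2 · 37 · 109.
Step 2: Check the mod-4 condition on each prime factor: 3 ≡ 3 (mod 4), exponent 2 (must be even); 37 ≡ 1 (mod 4), exponent 1; 109 ≡ 1 (mod 4), exponent 1.
All primes ≡ 3 (mod 4) appear to even exponent (or don't appear), so by the two-squares theorem n IS expressible as a sum of two squares.
Step 3: Build a representation. Group n = k² · m with k = 3 and m = 37 · 109 = 4033 (a product of primes ≡ 1 (mod 4)); a representation of m scales to one of n via (k·x)² + (k·y)² = k²(x² + y²). Each prime p ≡ 1 (mod 4) is itself a sum of two squares; find a² by testing p − a² for a perfect square:
  37: 37 − 1² = 36 = 6² ⇒ 37 = 1² + 6².
  109: 109 − 1² = 108, 109 − 2² = 105, 109 − 3² = 100 = 10² ⇒ 109 = 3² + 10².
  Combine using the Brahmagupta–Fibonacci identity (a² + b²)(c² + d²) = (ac − bd)² + (ad + bc)² = (ac + bd)² + (ad − bc)²:
  37 · 109 = 4033: from (1² + 6²)(3² + 10²), take (1·3 − 6·10, 1·10 + 6·3) = (3 − 60, 10 + 18) = (-57, 28); dropping signs (only squares matter) gives (57, 28); check 57² + 28² = 3249 + 784 = 4033 ✓.
  Scale by k = 3: (3·57, 3·28) = (171, 84).
Step 4: Order so x ≤ y and verify: 84² + 171² = 7056 + 29241 = 36297 = n. ✓

n = 36297 = 84² + 171² (one valid representation with x ≤ y).


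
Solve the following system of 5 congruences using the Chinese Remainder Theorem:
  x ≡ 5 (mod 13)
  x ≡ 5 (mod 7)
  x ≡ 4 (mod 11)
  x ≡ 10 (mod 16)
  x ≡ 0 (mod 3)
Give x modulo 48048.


Product of moduli M = 13 · 7 · 11 · 16 · 3 = 48048.
Merge one congruence at a time:
  Start: x ≡ 5 (mod 13).
  Combine with x ≡ 5 (mod 7); new modulus lcm = 91.
    Write x = 5 + 13·t and substitute into x ≡ 5 (mod 7): 13·t ≡ 5 − 5 = 0 (mod 7).
    Reduce coefficients mod 7: 6·t ≡ 0 (mod 7).
    The inverse of 6 mod 7 is 6 (since 6·6 = 36 = 5·7 + 1), so t ≡ 6·0 = 0 ≡ 0 (mod 7).
    Then x = 5 + 13·0 = 5, valid modulo lcm(13, 7) = 91: x ≡ 5 (mod 91).
  Combine with x ≡ 4 (mod 11); new modulus lcm = 1001.
    Write x = 5 + 91·t and substitute into x ≡ 4 (mod 11): 91·t ≡ 4 − 5 = -1 (mod 11).
    Reduce coefficients mod 11: 3·t ≡ 10 (mod 11).
    The inverse of 3 mod 11 is 4 (since 3·4 = 12 = 1·11 + 1), so t ≡ 4·10 = 40 ≡ 7 (mod 11).
    Then x = 5 + 91·7 = 642, valid modulo lcm(91, 11) = 1001: x ≡ 642 (mod 1001).
  Combine with x ≡ 10 (mod 16); new modulus lcm = 16016.
    Write x = 642 + 1001·t and substitute into x ≡ 10 (mod 16): 1001·t ≡ 10 − 642 = -632 (mod 16).
    Reduce coefficients mod 16: 9·t ≡ 8 (mod 16).
    The inverse of 9 mod 16 is 9 (since 9·9 = 81 = 5·16 + 1), so t ≡ 9·8 = 72 ≡ 8 (mod 16).
    Then x = 642 + 1001·8 = 8650, valid modulo lcm(1001, 16) = 16016: x ≡ 8650 (mod 16016).
  Combine with x ≡ 0 (mod 3); new modulus lcm = 48048.
    Write x = 8650 + 16016·t and substitute into x ≡ 0 (mod 3): 16016·t ≡ 0 − 8650 = -8650 (mod 3).
    Reduce coefficients mod 3: 2·t ≡ 2 (mod 3).
    The inverse of 2 mod 3 is 2 (since 2·2 = 4 = 1·3 + 1), so t ≡ 2·2 = 4 ≡ 1 (mod 3).
    Then x = 8650 + 16016·1 = 24666, valid modulo lcm(16016, 3) = 48048: x ≡ 24666 (mod 48048).
Verify against each original: 24666 mod 13 = 5, 24666 mod 7 = 5, 24666 mod 11 = 4, 24666 mod 16 = 10, 24666 mod 3 = 0.

x ≡ 24666 (mod 48048).


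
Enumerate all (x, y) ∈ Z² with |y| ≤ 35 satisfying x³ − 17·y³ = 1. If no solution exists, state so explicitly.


The equation is x³ - 17y³ = 1. For fixed y, x³ = 17·y³ + 1, so a solution requires the RHS to be a perfect cube.
Strategy: iterate y from -35 to 35, compute RHS = 17·y³ + 1, and check whether it is a (positive or negative) perfect cube.
Check small values of y:
  y = 0: RHS = 1 = (1)³ ⇒ x = 1 works.
  y = 1: RHS = 18 is not a perfect cube.
  y = -1: RHS = -16 is not a perfect cube.
  y = 2: RHS = 137 is not a perfect cube.
  y = -2: RHS = -135 is not a perfect cube.
  y = 3: RHS = 460 is not a perfect cube.
  y = -3: RHS = -458 is not a perfect cube.
Continuing, at y = 7: RHS = 5832 = (18)³ ⇒ x = 18 works.
Searching the remaining y in |y| ≤ 35 finds no further solutions.
Collected solutions: (1, 0), (18, 7).

Solutions (with |y| ≤ 35): (1, 0), (18, 7).


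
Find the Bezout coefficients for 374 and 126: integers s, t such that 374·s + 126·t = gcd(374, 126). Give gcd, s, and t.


Euclidean algorithm on (374, 126) — divide until remainder is 0:
  374 = 2 · 126 + 122
  126 = 1 · 122 + 4
  122 = 30 · 4 + 2
  4 = 2 · 2 + 0
gcd(374, 126) = 2.
Track Bezout coefficients alongside the remainders: start with r₀ = 374 = a·1 + b·0 (s = 1, t = 0) and r₁ = 126 = a·0 + b·1 (s = 0, t = 1); each new remainder r_{k+1} = r_{k-1} − q_k·r_k inherits s_{k+1} = s_{k-1} − q_k·s_k, t_{k+1} = t_{k-1} − q_k·t_k, so r_k = a·s_k + b·t_k at every step:
  q = 2: r = 122, s = 1 − 2·0 = 1, t = 0 − 2·1 = -2  (check: 374·1 + 126·(-2) = 122)
  q = 1: r = 4, s = 0 − 1·1 = -1, t = 1 − 1·(-2) = 3  (check: 374·(-1) + 126·3 = 4)
  q = 30: r = 2, s = 1 − 30·(-1) = 31, t = -2 − 30·3 = -92  (check: 374·31 + 126·(-92) = 2)
The row with r = 2 (the gcd) gives the Bezout coefficients s = 31, t = -92.
Result: 374 · (31) + 126 · (-92) = 2.

gcd(374, 126) = 2; s = 31, t = -92 (check: 374·31 + 126·(-92) = 2).


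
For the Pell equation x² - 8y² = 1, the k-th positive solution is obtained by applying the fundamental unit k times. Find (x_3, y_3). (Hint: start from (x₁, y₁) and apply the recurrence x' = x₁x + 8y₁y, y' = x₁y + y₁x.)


Step 1: Find the fundamental solution (x₁, y₁) of x² - 8y² = 1.
  Expand √8 as a continued fraction. a₀ = ⌊√8⌋ = 2; iterate m_{k+1} = d_k·a_k − m_k, d_{k+1} = (8 − m_{k+1}²)/d_k, a_{k+1} = ⌊(a₀ + m_{k+1})/d_{k+1}⌋ (starting m₀ = 0, d₀ = 1), with convergents p_k = a_k·p_{k-1} + p_{k-2}, q_k = a_k·q_{k-1} + q_{k-2} (p₋₁ = 1, q₋₁ = 0):
  k = 0: a₀ = 2; p₀/q₀ = 2/1; p₀² − 8·q₀² = 4 − 8 = -4.
  k = 1: m = 2, d = 4, a = ⌊(2 + 2)/4⌋ = 1; p/q = (1·2 + 1)/(1·1 + 0) = 3/1; p² − 8·q² = 9 − 8 = 1.
  The first convergent with p² − 8·q² = 1 gives the fundamental solution (x₁, y₁) = (3, 1).
Step 2: Apply the recurrence (x_{n+1}, y_{n+1}) = (x₁x_n + 8y₁y_n, x₁y_n + y₁x_n) repeatedly.
  From (x_1, y_1) = (3, 1): x_2 = 3·3 + 8·1·1 = 17; y_2 = 3·1 + 1·3 = 6.
  From (x_2, y_2) = (17, 6): x_3 = 3·17 + 8·1·6 = 99; y_3 = 3·6 + 1·17 = 35.
Step 3: Verify x_3² - 8·y_3² = 9801 - 9800 = 1 (should be 1). ✓

(x_1, y_1) = (3, 1); (x_3, y_3) = (99, 35).


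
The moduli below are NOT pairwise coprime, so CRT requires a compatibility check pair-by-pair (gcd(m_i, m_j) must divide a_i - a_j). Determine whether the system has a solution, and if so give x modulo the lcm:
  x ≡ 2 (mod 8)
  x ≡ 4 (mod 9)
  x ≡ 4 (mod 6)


Moduli 8, 9, 6 are not pairwise coprime, so CRT works modulo lcm(m_i) when all pairwise compatibility conditions hold.
Pairwise compatibility: gcd(m_i, m_j) must divide a_i - a_j for every pair.
Merge one congruence at a time:
  Start: x ≡ 2 (mod 8).
  Combine with x ≡ 4 (mod 9): gcd(8, 9) = 1; 4 - 2 = 2, which IS divisible by 1, so compatible.
    Write x = 2 + 8·t and substitute into x ≡ 4 (mod 9): 8·t ≡ 4 − 2 = 2 (mod 9).
    The inverse of 8 mod 9 is 8 (since 8·8 = 64 = 7·9 + 1), so t ≡ 8·2 = 16 ≡ 7 (mod 9).
    Then x = 2 + 8·7 = 58, valid modulo lcm(8, 9) = 72: x ≡ 58 (mod 72).
  Combine with x ≡ 4 (mod 6): gcd(72, 6) = 6; 4 - 58 = -54, which IS divisible by 6, so compatible.
    Write x = 58 + 72·t and substitute into x ≡ 4 (mod 6): 72·t ≡ 4 − 58 = -54 (mod 6).
    Divide the congruence (and modulus) by g = 6: 12·t ≡ -9 (mod 1).
    Modulo 1 every t works; take t = 0.
    Then x = 58 + 72·0 = 58, valid modulo lcm(72, 6) = 72: x ≡ 58 (mod 72).
Verify: 58 mod 8 = 2, 58 mod 9 = 4, 58 mod 6 = 4.

x ≡ 58 (mod 72).


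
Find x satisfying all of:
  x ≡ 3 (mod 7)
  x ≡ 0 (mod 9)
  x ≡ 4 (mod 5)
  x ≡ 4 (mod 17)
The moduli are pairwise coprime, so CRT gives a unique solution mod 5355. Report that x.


Product of moduli M = 7 · 9 · 5 · 17 = 5355.
Merge one congruence at a time:
  Start: x ≡ 3 (mod 7).
  Combine with x ≡ 0 (mod 9); new modulus lcm = 63.
    Write x = 3 + 7·t and substitute into x ≡ 0 (mod 9): 7·t ≡ 0 − 3 = -3 (mod 9).
    Reduce coefficients mod 9: 7·t ≡ 6 (mod 9).
    The inverse of 7 mod 9 is 4 (since 7·4 = 28 = 3·9 + 1), so t ≡ 4·6 = 24 ≡ 6 (mod 9).
    Then x = 3 + 7·6 = 45, valid modulo lcm(7, 9) = 63: x ≡ 45 (mod 63).
  Combine with x ≡ 4 (mod 5); new modulus lcm = 315.
    Write x = 45 + 63·t and substitute into x ≡ 4 (mod 5): 63·t ≡ 4 − 45 = -41 (mod 5).
    Reduce coefficients mod 5: 3·t ≡ 4 (mod 5).
    The inverse of 3 mod 5 is 2 (since 3·2 = 6 = 1·5 + 1), so t ≡ 2·4 = 8 ≡ 3 (mod 5).
    Then x = 45 + 63·3 = 234, valid modulo lcm(63, 5) = 315: x ≡ 234 (mod 315).
  Combine with x ≡ 4 (mod 17); new modulus lcm = 5355.
    Write x = 234 + 315·t and substitute into x ≡ 4 (mod 17): 315·t ≡ 4 − 234 = -230 (mod 17).
    Reduce coefficients mod 17: 9·t ≡ 8 (mod 17).
    The inverse of 9 mod 17 is 2 (since 9·2 = 18 = 1·17 + 1), so t ≡ 2·8 = 16 ≡ 16 (mod 17).
    Then x = 234 + 315·16 = 5274, valid modulo lcm(315, 17) = 5355: x ≡ 5274 (mod 5355).
Verify against each original: 5274 mod 7 = 3, 5274 mod 9 = 0, 5274 mod 5 = 4, 5274 mod 17 = 4.

x ≡ 5274 (mod 5355).


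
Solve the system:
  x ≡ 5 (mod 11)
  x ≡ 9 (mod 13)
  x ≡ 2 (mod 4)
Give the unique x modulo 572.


Moduli 11, 13, 4 are pairwise coprime; by CRT there is a unique solution modulo M = 11 · 13 · 4 = 572.
Solve pairwise, accumulating the modulus:
  Start with x ≡ 5 (mod 11).
  Combine with x ≡ 9 (mod 13): since gcd(11, 13) = 1, we get a unique residue mod 143.
    Write x = 5 + 11·t and substitute into x ≡ 9 (mod 13): 11·t ≡ 9 − 5 = 4 (mod 13).
    The inverse of 11 mod 13 is 6 (since 11·6 = 66 = 5·13 + 1), so t ≡ 6·4 = 24 ≡ 11 (mod 13).
    Then x = 5 + 11·11 = 126, valid modulo lcm(11, 13) = 143: x ≡ 126 (mod 143).
  Combine with x ≡ 2 (mod 4): since gcd(143, 4) = 1, we get a unique residue mod 572.
    Write x = 126 + 143·t and substitute into x ≡ 2 (mod 4): 143·t ≡ 2 − 126 = -124 (mod 4).
    Reduce coefficients mod 4: 3·t ≡ 0 (mod 4).
    The inverse of 3 mod 4 is 3 (since 3·3 = 9 = 2·4 + 1), so t ≡ 3·0 = 0 ≡ 0 (mod 4).
    Then x = 126 + 143·0 = 126, valid modulo lcm(143, 4) = 572: x ≡ 126 (mod 572).
Verify: 126 mod 11 = 5 ✓, 126 mod 13 = 9 ✓, 126 mod 4 = 2 ✓.

x ≡ 126 (mod 572).


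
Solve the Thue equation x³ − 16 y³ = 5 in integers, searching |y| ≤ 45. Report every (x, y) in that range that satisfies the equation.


The equation is x³ - 16y³ = 5. For fixed y, x³ = 16·y³ + 5, so a solution requires the RHS to be a perfect cube.
Strategy: iterate y from -45 to 45, compute RHS = 16·y³ + 5, and check whether it is a (positive or negative) perfect cube.
Check small values of y:
  y = 0: RHS = 5 is not a perfect cube.
  y = 1: RHS = 21 is not a perfect cube.
  y = -1: RHS = -11 is not a perfect cube.
  y = 2: RHS = 133 is not a perfect cube.
  y = -2: RHS = -123 is not a perfect cube.
  y = 3: RHS = 437 is not a perfect cube.
  y = -3: RHS = -427 is not a perfect cube.
Continuing the search up to |y| = 45 finds no solutions either.
No (x, y) in the scanned range satisfies the equation.

No integer solutions with |y| ≤ 45.


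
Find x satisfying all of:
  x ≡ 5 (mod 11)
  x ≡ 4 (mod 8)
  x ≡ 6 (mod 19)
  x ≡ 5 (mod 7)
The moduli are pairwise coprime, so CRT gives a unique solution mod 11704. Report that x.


Product of moduli M = 11 · 8 · 19 · 7 = 11704.
Merge one congruence at a time:
  Start: x ≡ 5 (mod 11).
  Combine with x ≡ 4 (mod 8); new modulus lcm = 88.
    Write x = 5 + 11·t and substitute into x ≡ 4 (mod 8): 11·t ≡ 4 − 5 = -1 (mod 8).
    Reduce coefficients mod 8: 3·t ≡ 7 (mod 8).
    The inverse of 3 mod 8 is 3 (since 3·3 = 9 = 1·8 + 1), so t ≡ 3·7 = 21 ≡ 5 (mod 8).
    Then x = 5 + 11·5 = 60, valid modulo lcm(11, 8) = 88: x ≡ 60 (mod 88).
  Combine with x ≡ 6 (mod 19); new modulus lcm = 1672.
    Write x = 60 + 88·t and substitute into x ≡ 6 (mod 19): 88·t ≡ 6 − 60 = -54 (mod 19).
    Reduce coefficients mod 19: 12·t ≡ 3 (mod 19).
    The inverse of 12 mod 19 is 8 (since 12·8 = 96 = 5·19 + 1), so t ≡ 8·3 = 24 ≡ 5 (mod 19).
    Then x = 60 + 88·5 = 500, valid modulo lcm(88, 19) = 1672: x ≡ 500 (mod 1672).
  Combine with x ≡ 5 (mod 7); new modulus lcm = 11704.
    Write x = 500 + 1672·t and substitute into x ≡ 5 (mod 7): 1672·t ≡ 5 − 500 = -495 (mod 7).
    Reduce coefficients mod 7: 6·t ≡ 2 (mod 7).
    The inverse of 6 mod 7 is 6 (since 6·6 = 36 = 5·7 + 1), so t ≡ 6·2 = 12 ≡ 5 (mod 7).
    Then x = 500 + 1672·5 = 8860, valid modulo lcm(1672, 7) = 11704: x ≡ 8860 (mod 11704).
Verify against each original: 8860 mod 11 = 5, 8860 mod 8 = 4, 8860 mod 19 = 6, 8860 mod 7 = 5.

x ≡ 8860 (mod 11704).


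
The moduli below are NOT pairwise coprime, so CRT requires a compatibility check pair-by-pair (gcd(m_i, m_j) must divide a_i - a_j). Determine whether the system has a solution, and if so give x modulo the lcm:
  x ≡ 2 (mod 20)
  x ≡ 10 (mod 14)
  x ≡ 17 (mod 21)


Moduli 20, 14, 21 are not pairwise coprime, so CRT works modulo lcm(m_i) when all pairwise compatibility conditions hold.
Pairwise compatibility: gcd(m_i, m_j) must divide a_i - a_j for every pair.
Merge one congruence at a time:
  Start: x ≡ 2 (mod 20).
  Combine with x ≡ 10 (mod 14): gcd(20, 14) = 2; 10 - 2 = 8, which IS divisible by 2, so compatible.
    Write x = 2 + 20·t and substitute into x ≡ 10 (mod 14): 20·t ≡ 10 − 2 = 8 (mod 14).
    Divide the congruence (and modulus) by g = 2: 10·t ≡ 4 (mod 7).
    Reduce coefficients mod 7: 3·t ≡ 4 (mod 7).
    The inverse of 3 mod 7 is 5 (since 3·5 = 15 = 2·7 + 1), so t ≡ 5·4 = 20 ≡ 6 (mod 7).
    Then x = 2 + 20·6 = 122, valid modulo lcm(20, 14) = 140: x ≡ 122 (mod 140).
  Combine with x ≡ 17 (mod 21): gcd(140, 21) = 7; 17 - 122 = -105, which IS divisible by 7, so compatible.
    Write x = 122 + 140·t and substitute into x ≡ 17 (mod 21): 140·t ≡ 17 − 122 = -105 (mod 21).
    Divide the congruence (and modulus) by g = 7: 20·t ≡ -15 (mod 3).
    Reduce coefficients mod 3: 2·t ≡ 0 (mod 3).
    The inverse of 2 mod 3 is 2 (since 2·2 = 4 = 1·3 + 1), so t ≡ 2·0 = 0 ≡ 0 (mod 3).
    Then x = 122 + 140·0 = 122, valid modulo lcm(140, 21) = 420: x ≡ 122 (mod 420).
Verify: 122 mod 20 = 2, 122 mod 14 = 10, 122 mod 21 = 17.

x ≡ 122 (mod 420).
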